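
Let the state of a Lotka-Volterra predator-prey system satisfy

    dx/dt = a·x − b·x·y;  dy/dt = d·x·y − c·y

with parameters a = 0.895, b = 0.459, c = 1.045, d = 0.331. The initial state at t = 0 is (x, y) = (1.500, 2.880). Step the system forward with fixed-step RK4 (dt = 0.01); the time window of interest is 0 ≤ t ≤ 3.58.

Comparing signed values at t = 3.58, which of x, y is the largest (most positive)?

largest component: x

t=0.000: state=(1.500, 2.880)
step 1 (dt=0.01): k1=(-0.640, -1.580), k2=(-0.634, -1.578), k3=(-0.634, -1.578), k4=(-0.627, -1.577); state += dt/6·(k1+2k2+2k3+k4)
t=0.010: state=(1.494, 2.864)
t=0.020: state=(1.487, 2.848)
t=0.030: state=(1.481, 2.833)
continuing one RK4 step at a time; state shown every 20 steps (Δt=0.2):
t=0.200: state=(1.397, 2.571)
t=0.400: state=(1.337, 2.284)
t=0.600: state=(1.313, 2.022)
t=0.800: state=(1.319, 1.790)
t=1.000: state=(1.351, 1.586)
t=1.200: state=(1.408, 1.410)
t=1.400: state=(1.491, 1.259)
t=1.600: state=(1.598, 1.131)
t=1.800: state=(1.731, 1.025)
t=2.000: state=(1.892, 0.937)
t=2.200: state=(2.084, 0.867)
t=2.400: state=(2.307, 0.814)
t=2.600: state=(2.566, 0.776)
t=2.800: state=(2.861, 0.753)
t=3.000: state=(3.195, 0.747)
t=3.200: state=(3.566, 0.757)
t=3.400: state=(3.974, 0.789)
t=3.580: state=(4.366, 0.838)
compare at T: x=4.366, y=0.838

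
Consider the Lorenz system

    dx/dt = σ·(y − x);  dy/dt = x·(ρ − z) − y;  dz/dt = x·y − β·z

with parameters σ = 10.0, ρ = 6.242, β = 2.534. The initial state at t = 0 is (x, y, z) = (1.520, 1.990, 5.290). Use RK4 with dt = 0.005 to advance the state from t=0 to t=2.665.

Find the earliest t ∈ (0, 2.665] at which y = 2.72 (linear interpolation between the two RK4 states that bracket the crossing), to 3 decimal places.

t=0.000: state=(1.520, 1.990, 5.290)
step 1 (dt=0.005): k1=(4.700, -0.543, -10.380), k2=(4.569, -0.491, -10.293), k3=(4.574, -0.491, -10.294), k4=(4.447, -0.439, -10.208); state += dt/6·(k1+2k2+2k3+k4)
t=0.005: state=(1.543, 1.988, 5.239)
t=0.010: state=(1.564, 1.986, 5.188)
t=0.015: state=(1.585, 1.984, 5.138)
continuing one RK4 step at a time; state shown every 20 steps (Δt=0.1):
t=0.100: state=(1.823, 2.033, 4.406)
t=0.200: state=(2.024, 2.238, 3.782)
t=0.300: state=(2.276, 2.573, 3.392)
t=0.335: state=(2.386, 2.716, 3.311)
next step: t=0.340: state=(2.403, 2.738, 3.301) — y has crossed 2.72
linear interpolation between t=0.335 (2.71612) and t=0.340 (2.73763) → t≈0.336

t = 0.336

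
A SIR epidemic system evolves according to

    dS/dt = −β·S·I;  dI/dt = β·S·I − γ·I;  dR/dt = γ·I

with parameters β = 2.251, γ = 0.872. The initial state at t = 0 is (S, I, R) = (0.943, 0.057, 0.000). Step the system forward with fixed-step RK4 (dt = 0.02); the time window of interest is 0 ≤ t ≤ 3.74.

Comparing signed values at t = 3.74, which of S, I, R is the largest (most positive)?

largest component: R

t=0.000: state=(0.943, 0.057, 0.000)
step 1 (dt=0.02): k1=(-0.121, 0.071, 0.050), k2=(-0.122, 0.072, 0.050), k3=(-0.122, 0.072, 0.050), k4=(-0.124, 0.073, 0.051); state += dt/6·(k1+2k2+2k3+k4)
t=0.020: state=(0.941, 0.058, 0.001)
t=0.040: state=(0.938, 0.060, 0.002)
t=0.060: state=(0.935, 0.061, 0.003)
continuing one RK4 step at a time; state shown every 10 steps (Δt=0.2):
t=0.200: state=(0.916, 0.073, 0.011)
t=0.400: state=(0.883, 0.092, 0.026)
t=0.600: state=(0.843, 0.114, 0.043)
t=0.800: state=(0.797, 0.138, 0.065)
t=1.000: state=(0.744, 0.164, 0.092)
t=1.200: state=(0.687, 0.190, 0.123)
t=1.400: state=(0.627, 0.215, 0.158)
t=1.600: state=(0.567, 0.236, 0.197)
t=1.800: state=(0.508, 0.252, 0.240)
t=2.000: state=(0.452, 0.263, 0.285)
t=2.200: state=(0.401, 0.268, 0.331)
t=2.400: state=(0.355, 0.267, 0.378)
t=2.600: state=(0.316, 0.260, 0.424)
t=2.800: state=(0.281, 0.250, 0.469)
t=3.000: state=(0.252, 0.237, 0.511)
t=3.200: state=(0.227, 0.222, 0.551)
t=3.400: state=(0.207, 0.205, 0.588)
t=3.600: state=(0.189, 0.188, 0.623)
t=3.740: state=(0.178, 0.177, 0.645)
compare at T: S=0.178, I=0.177, R=0.645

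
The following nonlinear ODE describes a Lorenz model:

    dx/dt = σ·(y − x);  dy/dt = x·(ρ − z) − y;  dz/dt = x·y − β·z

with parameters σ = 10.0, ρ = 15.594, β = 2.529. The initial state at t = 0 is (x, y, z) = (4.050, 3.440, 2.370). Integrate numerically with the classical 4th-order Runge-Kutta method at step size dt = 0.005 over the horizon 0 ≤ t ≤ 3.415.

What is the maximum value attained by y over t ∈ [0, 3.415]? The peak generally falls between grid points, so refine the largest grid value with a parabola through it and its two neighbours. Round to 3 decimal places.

t=0.000: state=(4.050, 3.440, 2.370)
step 1 (dt=0.005): k1=(-6.100, 50.117, 7.938), k2=(-4.695, 49.710, 8.341), k3=(-4.740, 49.754, 8.347), k4=(-3.375, 49.387, 8.753); state += dt/6·(k1+2k2+2k3+k4)
t=0.005: state=(4.026, 3.689, 2.412)
t=0.010: state=(4.016, 3.934, 2.458)
t=0.015: state=(4.018, 4.177, 2.508)
continuing one RK4 step at a time; state shown every 40 steps (Δt=0.2):
t=0.200: state=(9.258, 13.366, 10.699)
t=0.400: state=(8.318, 3.009, 22.875)
t=0.600: state=(1.041, -0.373, 14.154)
t=0.800: state=(-0.018, -0.141, 8.523)
t=1.000: state=(-0.193, -0.302, 5.144)
t=1.200: state=(-0.639, -1.046, 3.144)
t=1.400: state=(-2.415, -4.058, 2.480)
t=1.600: state=(-8.573, -12.878, 9.241)
t=1.800: state=(-9.135, -4.033, 23.378)
t=2.000: state=(-1.228, 0.458, 14.733)
t=2.200: state=(0.071, 0.238, 8.867)
t=2.400: state=(0.348, 0.536, 5.360)
t=2.600: state=(1.125, 1.833, 3.363)
t=2.800: state=(4.117, 6.772, 3.746)
t=3.000: state=(11.151, 13.286, 17.194)
t=3.200: state=(5.257, 0.649, 20.126)
t=3.400: state=(0.614, -0.047, 12.134)
t=3.415: state=(0.524, -0.015, 11.683)
largest grid value and its neighbours: y(0.230)=13.94001, y(0.235)=13.94841, y(0.240)=13.92839
parabola through these three points peaks at t≈0.234 with y≈13.94901

max y = 13.949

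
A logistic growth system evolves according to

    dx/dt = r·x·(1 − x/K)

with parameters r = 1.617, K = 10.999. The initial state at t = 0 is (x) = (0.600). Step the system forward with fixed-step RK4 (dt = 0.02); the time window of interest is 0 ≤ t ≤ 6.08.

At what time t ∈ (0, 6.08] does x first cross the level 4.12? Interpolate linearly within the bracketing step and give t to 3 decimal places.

t = 1.447

t=0.000: state=(0.600)
step 1 (dt=0.02): k1=(0.917), k2=(0.930), k3=(0.931), k4=(0.944); state += dt/6·(k1+2k2+2k3+k4)
t=0.020: state=(0.619)
t=0.040: state=(0.638)
t=0.060: state=(0.657)
continuing one RK4 step at a time; state shown every 10 steps (Δt=0.2):
t=0.200: state=(0.812)
t=0.400: state=(1.092)
t=0.600: state=(1.453)
t=0.800: state=(1.912)
t=1.000: state=(2.477)
t=1.200: state=(3.152)
t=1.400: state=(3.926)
t=1.440: state=(4.091)
next step: t=1.460: state=(4.174) — x has crossed 4.12
linear interpolation between t=1.440 (4.09058) and t=1.460 (4.17401) → t≈1.447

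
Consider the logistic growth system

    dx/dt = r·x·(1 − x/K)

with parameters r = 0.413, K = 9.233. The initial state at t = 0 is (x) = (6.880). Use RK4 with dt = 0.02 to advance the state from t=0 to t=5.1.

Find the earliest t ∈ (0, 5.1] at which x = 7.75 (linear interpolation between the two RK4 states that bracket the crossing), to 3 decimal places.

t=0.000: state=(6.880)
step 1 (dt=0.02): k1=(0.724), k2=(0.723), k3=(0.723), k4=(0.721); state += dt/6·(k1+2k2+2k3+k4)
t=0.020: state=(6.894)
t=0.040: state=(6.909)
t=0.060: state=(6.923)
continuing one RK4 step at a time; state shown every 10 steps (Δt=0.2):
t=0.200: state=(7.022)
t=0.400: state=(7.158)
t=0.600: state=(7.288)
t=0.800: state=(7.411)
t=1.000: state=(7.529)
t=1.200: state=(7.641)
t=1.400: state=(7.747)
next step: t=1.420: state=(7.757) — x has crossed 7.75
linear interpolation between t=1.400 (7.74689) and t=1.420 (7.75716) → t≈1.406

t = 1.406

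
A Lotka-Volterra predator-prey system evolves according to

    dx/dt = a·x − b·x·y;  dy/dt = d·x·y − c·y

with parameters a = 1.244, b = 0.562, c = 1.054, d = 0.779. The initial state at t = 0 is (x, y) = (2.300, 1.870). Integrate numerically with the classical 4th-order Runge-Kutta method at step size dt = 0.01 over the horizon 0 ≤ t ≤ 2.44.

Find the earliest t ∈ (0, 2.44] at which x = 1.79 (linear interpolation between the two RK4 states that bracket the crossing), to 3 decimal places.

t=0.000: state=(2.300, 1.870)
step 1 (dt=0.01): k1=(0.444, 1.379), k2=(0.436, 1.388), k3=(0.435, 1.388), k4=(0.427, 1.396); state += dt/6·(k1+2k2+2k3+k4)
t=0.010: state=(2.304, 1.884)
t=0.020: state=(2.309, 1.898)
t=0.030: state=(2.313, 1.912)
continuing one RK4 step at a time; state shown every 10 steps (Δt=0.1):
t=0.100: state=(2.335, 2.016)
t=0.200: state=(2.351, 2.178)
t=0.300: state=(2.344, 2.354)
t=0.400: state=(2.314, 2.540)
t=0.500: state=(2.259, 2.732)
t=0.600: state=(2.183, 2.924)
t=0.700: state=(2.086, 3.108)
t=0.800: state=(1.974, 3.276)
t=0.900: state=(1.852, 3.423)
t=0.940: state=(1.801, 3.474)
next step: t=0.950: state=(1.789, 3.486) — x has crossed 1.79
linear interpolation between t=0.940 (1.80141) and t=0.950 (1.78864) → t≈0.949

t = 0.949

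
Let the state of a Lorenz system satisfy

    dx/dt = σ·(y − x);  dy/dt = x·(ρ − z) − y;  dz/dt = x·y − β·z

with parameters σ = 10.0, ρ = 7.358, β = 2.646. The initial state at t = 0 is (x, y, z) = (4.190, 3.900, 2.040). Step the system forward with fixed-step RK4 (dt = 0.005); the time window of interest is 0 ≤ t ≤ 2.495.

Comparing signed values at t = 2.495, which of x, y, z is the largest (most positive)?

largest component: z

t=0.000: state=(4.190, 3.900, 2.040)
step 1 (dt=0.005): k1=(-2.900, 18.382, 10.943), k2=(-2.368, 18.183, 11.035), k3=(-2.386, 18.190, 11.037), k4=(-1.871, 17.997, 11.131); state += dt/6·(k1+2k2+2k3+k4)
t=0.005: state=(4.178, 3.991, 2.095)
t=0.010: state=(4.171, 4.080, 2.151)
t=0.015: state=(4.169, 4.167, 2.208)
continuing one RK4 step at a time; state shown every 20 steps (Δt=0.1):
t=0.100: state=(4.602, 5.445, 3.371)
t=0.200: state=(5.523, 6.390, 5.274)
t=0.300: state=(6.109, 6.327, 7.385)
t=0.400: state=(5.887, 5.248, 8.774)
t=0.500: state=(4.985, 3.925, 8.917)
t=0.600: state=(3.955, 3.024, 8.179)
t=0.700: state=(3.199, 2.628, 7.142)
t=0.800: state=(2.807, 2.582, 6.155)
t=0.900: state=(2.720, 2.759, 5.364)
t=1.000: state=(2.863, 3.102, 4.831)
t=1.100: state=(3.182, 3.574, 4.594)
t=1.200: state=(3.630, 4.122, 4.683)
t=1.300: state=(4.139, 4.649, 5.103)
t=1.400: state=(4.606, 5.006, 5.792)
t=1.500: state=(4.896, 5.058, 6.570)
t=1.600: state=(4.913, 4.789, 7.182)
t=1.700: state=(4.673, 4.340, 7.439)
t=1.800: state=(4.297, 3.905, 7.327)
t=1.900: state=(3.932, 3.610, 6.970)
t=2.000: state=(3.674, 3.486, 6.525)
t=2.100: state=(3.559, 3.514, 6.112)
t=2.200: state=(3.578, 3.657, 5.811)
t=2.300: state=(3.706, 3.875, 5.664)
t=2.400: state=(3.903, 4.120, 5.686)
t=2.495: state=(4.113, 4.328, 5.849)
compare at T: x=4.113, y=4.328, z=5.849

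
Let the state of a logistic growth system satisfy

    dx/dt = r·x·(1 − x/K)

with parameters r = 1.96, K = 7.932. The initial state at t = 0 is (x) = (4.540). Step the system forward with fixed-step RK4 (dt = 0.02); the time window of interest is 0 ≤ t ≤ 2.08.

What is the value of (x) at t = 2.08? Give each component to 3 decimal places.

(x) = (7.833)

t=0.000: state=(4.540)
step 1 (dt=0.02): k1=(3.805), k2=(3.794), k3=(3.794), k4=(3.782); state += dt/6·(k1+2k2+2k3+k4)
t=0.020: state=(4.616)
t=0.040: state=(4.691)
t=0.060: state=(4.766)
continuing one RK4 step at a time; state shown every 5 steps (Δt=0.1):
t=0.100: state=(4.914)
t=0.200: state=(5.271)
t=0.300: state=(5.606)
t=0.400: state=(5.914)
t=0.500: state=(6.195)
t=0.600: state=(6.446)
t=0.700: state=(6.668)
t=0.800: state=(6.863)
t=0.900: state=(7.032)
t=1.000: state=(7.177)
t=1.100: state=(7.300)
t=1.200: state=(7.405)
t=1.300: state=(7.494)
t=1.400: state=(7.568)
t=1.500: state=(7.631)
t=1.600: state=(7.683)
t=1.700: state=(7.726)
t=1.800: state=(7.762)
t=1.900: state=(7.791)
t=2.000: state=(7.816)
t=2.080: state=(7.833)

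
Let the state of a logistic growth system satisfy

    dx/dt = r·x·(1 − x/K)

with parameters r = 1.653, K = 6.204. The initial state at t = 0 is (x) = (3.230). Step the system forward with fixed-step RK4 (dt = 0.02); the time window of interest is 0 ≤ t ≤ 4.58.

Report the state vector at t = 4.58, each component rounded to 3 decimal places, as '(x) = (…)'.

(x) = (6.201)

t=0.000: state=(3.230)
step 1 (dt=0.02): k1=(2.559), k2=(2.558), k3=(2.558), k4=(2.555); state += dt/6·(k1+2k2+2k3+k4)
t=0.020: state=(3.281)
t=0.040: state=(3.332)
t=0.060: state=(3.383)
continuing one RK4 step at a time; state shown every 10 steps (Δt=0.2):
t=0.200: state=(3.734)
t=0.400: state=(4.205)
t=0.600: state=(4.625)
t=0.800: state=(4.982)
t=1.000: state=(5.274)
t=1.200: state=(5.506)
t=1.400: state=(5.686)
t=1.600: state=(5.823)
t=1.800: state=(5.926)
t=2.000: state=(6.001)
t=2.200: state=(6.057)
t=2.400: state=(6.098)
t=2.600: state=(6.127)
t=2.800: state=(6.149)
t=3.000: state=(6.164)
t=3.200: state=(6.175)
t=3.400: state=(6.183)
t=3.600: state=(6.189)
t=3.800: state=(6.193)
t=4.000: state=(6.196)
t=4.200: state=(6.198)
t=4.400: state=(6.200)
t=4.580: state=(6.201)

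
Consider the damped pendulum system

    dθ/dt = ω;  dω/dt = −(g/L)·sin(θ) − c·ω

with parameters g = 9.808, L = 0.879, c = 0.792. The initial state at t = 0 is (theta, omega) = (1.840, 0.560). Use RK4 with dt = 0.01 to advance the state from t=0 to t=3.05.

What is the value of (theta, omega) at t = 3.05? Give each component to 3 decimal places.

(theta, omega) = (-0.469, -0.596)

t=0.000: state=(1.840, 0.560)
step 1 (dt=0.01): k1=(0.560, -11.200), k2=(0.504, -11.147), k3=(0.504, -11.148), k4=(0.449, -11.096); state += dt/6·(k1+2k2+2k3+k4)
t=0.010: state=(1.845, 0.449)
t=0.020: state=(1.849, 0.338)
t=0.030: state=(1.852, 0.229)
continuing one RK4 step at a time; state shown every 10 steps (Δt=0.1):
t=0.100: state=(1.842, -0.514)
t=0.200: state=(1.739, -1.519)
t=0.300: state=(1.539, -2.472)
t=0.400: state=(1.248, -3.337)
t=0.500: state=(0.878, -4.016)
t=0.600: state=(0.456, -4.369)
t=0.700: state=(0.019, -4.283)
t=0.800: state=(-0.386, -3.755)
t=0.900: state=(-0.721, -2.899)
t=1.000: state=(-0.960, -1.874)
t=1.100: state=(-1.094, -0.808)
t=1.200: state=(-1.123, 0.218)
t=1.300: state=(-1.054, 1.155)
t=1.400: state=(-0.897, 1.958)
t=1.500: state=(-0.669, 2.566)
t=1.600: state=(-0.392, 2.913)
t=1.700: state=(-0.097, 2.948)
t=1.800: state=(0.187, 2.671)
t=1.900: state=(0.429, 2.137)
t=2.000: state=(0.609, 1.437)
t=2.100: state=(0.714, 0.663)
t=2.200: state=(0.741, -0.107)
t=2.300: state=(0.695, -0.809)
t=2.400: state=(0.584, -1.390)
t=2.500: state=(0.422, -1.803)
t=2.600: state=(0.230, -2.010)
t=2.700: state=(0.028, -1.993)
t=2.800: state=(-0.162, -1.766)
t=2.900: state=(-0.320, -1.372)
t=3.000: state=(-0.432, -0.869)
t=3.050: state=(-0.469, -0.596)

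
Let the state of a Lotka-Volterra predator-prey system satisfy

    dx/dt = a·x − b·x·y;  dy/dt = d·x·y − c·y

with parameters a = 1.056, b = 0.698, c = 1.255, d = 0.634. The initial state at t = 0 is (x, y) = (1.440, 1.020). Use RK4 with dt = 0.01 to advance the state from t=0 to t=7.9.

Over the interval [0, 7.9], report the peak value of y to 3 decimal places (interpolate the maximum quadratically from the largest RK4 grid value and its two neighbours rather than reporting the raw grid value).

t=0.000: state=(1.440, 1.020)
step 1 (dt=0.01): k1=(0.495, -0.349), k2=(0.498, -0.347), k3=(0.498, -0.347), k4=(0.501, -0.344); state += dt/6·(k1+2k2+2k3+k4)
t=0.010: state=(1.445, 1.017)
t=0.020: state=(1.450, 1.013)
t=0.030: state=(1.455, 1.010)
continuing one RK4 step at a time; state shown every 50 steps (Δt=0.5):
t=0.500: state=(1.752, 0.900)
t=1.000: state=(2.180, 0.894)
t=1.500: state=(2.655, 1.028)
t=2.000: state=(2.991, 1.353)
t=2.500: state=(2.903, 1.864)
t=3.000: state=(2.357, 2.309)
t=3.500: state=(1.748, 2.354)
t=4.000: state=(1.367, 2.045)
t=4.500: state=(1.219, 1.636)
t=5.000: state=(1.245, 1.286)
t=5.500: state=(1.411, 1.042)
t=6.000: state=(1.707, 0.909)
t=6.500: state=(2.123, 0.888)
t=7.000: state=(2.600, 1.002)
t=7.500: state=(2.967, 1.301)
t=7.900: state=(2.990, 1.688)
largest grid value and its neighbours: y(3.280)=2.39065, y(3.290)=2.39082, y(3.300)=2.39080
parabola through these three points peaks at t≈3.294 with y≈2.39083

max y = 2.391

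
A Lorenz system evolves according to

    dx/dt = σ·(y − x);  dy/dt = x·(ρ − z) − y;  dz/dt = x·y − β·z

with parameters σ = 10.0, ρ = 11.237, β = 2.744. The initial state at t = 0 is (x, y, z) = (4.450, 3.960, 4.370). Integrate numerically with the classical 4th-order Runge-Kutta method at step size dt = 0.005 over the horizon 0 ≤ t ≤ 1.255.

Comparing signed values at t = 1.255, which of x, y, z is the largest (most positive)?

t=0.000: state=(4.450, 3.960, 4.370)
step 1 (dt=0.005): k1=(-4.900, 26.598, 5.631), k2=(-4.113, 26.385, 5.839), k3=(-4.138, 26.397, 5.843), k4=(-3.373, 26.195, 6.053); state += dt/6·(k1+2k2+2k3+k4)
t=0.005: state=(4.429, 4.092, 4.399)
t=0.010: state=(4.416, 4.222, 4.431)
t=0.015: state=(4.410, 4.350, 4.464)
continuing one RK4 step at a time; state shown every 10 steps (Δt=0.05):
t=0.050: state=(4.529, 5.215, 4.767)
t=0.100: state=(5.051, 6.389, 5.455)
t=0.150: state=(5.812, 7.469, 6.522)
t=0.200: state=(6.656, 8.317, 8.002)
t=0.250: state=(7.412, 8.713, 9.802)
t=0.300: state=(7.894, 8.468, 11.651)
t=0.350: state=(7.950, 7.582, 13.156)
t=0.400: state=(7.539, 6.301, 13.994)
t=0.450: state=(6.768, 4.993, 14.086)
t=0.500: state=(5.834, 3.937, 13.586)
t=0.550: state=(4.926, 3.234, 12.735)
t=0.600: state=(4.170, 2.852, 11.741)
t=0.650: state=(3.615, 2.712, 10.736)
t=0.700: state=(3.261, 2.742, 9.793)
t=0.750: state=(3.087, 2.897, 8.952)
t=0.800: state=(3.064, 3.153, 8.237)
t=0.850: state=(3.170, 3.500, 7.663)
t=0.900: state=(3.389, 3.935, 7.249)
t=0.950: state=(3.712, 4.456, 7.016)
t=1.000: state=(4.130, 5.051, 6.988)
t=1.050: state=(4.628, 5.693, 7.193)
t=1.100: state=(5.184, 6.331, 7.654)
t=1.150: state=(5.758, 6.887, 8.370)
t=1.200: state=(6.289, 7.259, 9.299)
t=1.250: state=(6.701, 7.353, 10.339)
t=1.255: state=(6.733, 7.345, 10.443)
compare at T: x=6.733, y=7.345, z=10.443

largest component: z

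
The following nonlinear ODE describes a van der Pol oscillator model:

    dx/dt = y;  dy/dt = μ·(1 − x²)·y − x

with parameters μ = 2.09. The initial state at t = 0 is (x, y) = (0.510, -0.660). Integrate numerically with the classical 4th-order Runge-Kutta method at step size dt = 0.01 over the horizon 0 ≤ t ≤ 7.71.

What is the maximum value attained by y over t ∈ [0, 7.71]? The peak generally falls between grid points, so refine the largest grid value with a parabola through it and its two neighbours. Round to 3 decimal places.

t=0.000: state=(0.510, -0.660)
step 1 (dt=0.01): k1=(-0.660, -1.531), k2=(-0.668, -1.544), k3=(-0.668, -1.544), k4=(-0.675, -1.557); state += dt/6·(k1+2k2+2k3+k4)
t=0.010: state=(0.503, -0.675)
t=0.020: state=(0.496, -0.691)
t=0.030: state=(0.489, -0.707)
continuing one RK4 step at a time; state shown every 25 steps (Δt=0.25):
t=0.250: state=(0.289, -1.149)
t=0.500: state=(-0.091, -1.955)
t=0.750: state=(-0.706, -2.900)
t=1.000: state=(-1.415, -2.386)
t=1.250: state=(-1.794, -0.718)
t=1.500: state=(-1.858, 0.056)
t=1.750: state=(-1.811, 0.280)
t=2.000: state=(-1.730, 0.360)
t=2.250: state=(-1.633, 0.412)
t=2.500: state=(-1.523, 0.465)
t=2.750: state=(-1.399, 0.535)
t=3.000: state=(-1.253, 0.636)
t=3.250: state=(-1.076, 0.795)
t=3.500: state=(-0.846, 1.071)
t=3.750: state=(-0.520, 1.603)
t=4.000: state=(-0.001, 2.660)
t=4.250: state=(0.839, 3.906)
t=4.500: state=(1.697, 2.381)
t=4.750: state=(2.001, 0.365)
t=5.000: state=(2.007, -0.178)
t=5.250: state=(1.945, -0.294)
t=5.500: state=(1.866, -0.335)
t=5.750: state=(1.778, -0.366)
t=6.000: state=(1.683, -0.400)
t=6.250: state=(1.577, -0.443)
t=6.500: state=(1.460, -0.502)
t=6.750: state=(1.325, -0.585)
t=7.000: state=(1.164, -0.711)
t=7.250: state=(0.962, -0.922)
t=7.500: state=(0.688, -1.309)
t=7.710: state=(0.356, -1.921)
largest grid value and its neighbours: y(4.270)=3.92552, y(4.280)=3.92621, y(4.290)=3.92034
parabola through these three points peaks at t≈4.276 with y≈3.92672

max y = 3.927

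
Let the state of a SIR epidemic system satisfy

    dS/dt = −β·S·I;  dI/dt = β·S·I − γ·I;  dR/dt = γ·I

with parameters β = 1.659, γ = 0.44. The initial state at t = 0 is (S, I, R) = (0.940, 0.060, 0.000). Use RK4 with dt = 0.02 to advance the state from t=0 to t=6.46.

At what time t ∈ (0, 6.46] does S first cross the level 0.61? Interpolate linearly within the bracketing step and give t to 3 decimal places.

t=0.000: state=(0.940, 0.060, 0.000)
step 1 (dt=0.02): k1=(-0.094, 0.067, 0.026), k2=(-0.095, 0.068, 0.027), k3=(-0.095, 0.068, 0.027), k4=(-0.095, 0.068, 0.027); state += dt/6·(k1+2k2+2k3+k4)
t=0.020: state=(0.938, 0.061, 0.001)
t=0.040: state=(0.936, 0.063, 0.001)
t=0.060: state=(0.934, 0.064, 0.002)
continuing one RK4 step at a time; state shown every 25 steps (Δt=0.5):
t=0.500: state=(0.880, 0.103, 0.018)
t=1.000: state=(0.788, 0.165, 0.047)
t=1.500: state=(0.666, 0.242, 0.091)
t=1.700: state=(0.612, 0.274, 0.114)
next step: t=1.720: state=(0.606, 0.278, 0.116) — S has crossed 0.61
linear interpolation between t=1.700 (0.61161) and t=1.720 (0.60603) → t≈1.706

t = 1.706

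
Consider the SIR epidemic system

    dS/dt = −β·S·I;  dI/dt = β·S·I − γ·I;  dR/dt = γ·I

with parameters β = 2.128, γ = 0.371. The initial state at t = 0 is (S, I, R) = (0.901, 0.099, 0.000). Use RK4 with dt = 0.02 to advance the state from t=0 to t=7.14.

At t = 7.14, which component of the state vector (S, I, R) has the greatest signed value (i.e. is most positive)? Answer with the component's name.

largest component: R

t=0.000: state=(0.901, 0.099, 0.000)
step 1 (dt=0.02): k1=(-0.190, 0.153, 0.037), k2=(-0.192, 0.155, 0.037), k3=(-0.192, 0.155, 0.037), k4=(-0.195, 0.157, 0.038); state += dt/6·(k1+2k2+2k3+k4)
t=0.020: state=(0.897, 0.102, 0.001)
t=0.040: state=(0.893, 0.105, 0.002)
t=0.060: state=(0.889, 0.109, 0.002)
continuing one RK4 step at a time; state shown every 25 steps (Δt=0.5):
t=0.500: state=(0.771, 0.201, 0.027)
t=1.000: state=(0.578, 0.345, 0.077)
t=1.500: state=(0.372, 0.474, 0.154)
t=2.000: state=(0.216, 0.535, 0.249)
t=2.500: state=(0.122, 0.529, 0.348)
t=3.000: state=(0.071, 0.486, 0.443)
t=3.500: state=(0.044, 0.429, 0.528)
t=4.000: state=(0.029, 0.370, 0.602)
t=4.500: state=(0.020, 0.315, 0.665)
t=5.000: state=(0.015, 0.266, 0.719)
t=5.500: state=(0.011, 0.224, 0.764)
t=6.000: state=(0.009, 0.188, 0.803)
t=6.500: state=(0.008, 0.158, 0.835)
t=7.000: state=(0.006, 0.132, 0.861)
t=7.140: state=(0.006, 0.126, 0.868)
compare at T: S=0.006, I=0.126, R=0.868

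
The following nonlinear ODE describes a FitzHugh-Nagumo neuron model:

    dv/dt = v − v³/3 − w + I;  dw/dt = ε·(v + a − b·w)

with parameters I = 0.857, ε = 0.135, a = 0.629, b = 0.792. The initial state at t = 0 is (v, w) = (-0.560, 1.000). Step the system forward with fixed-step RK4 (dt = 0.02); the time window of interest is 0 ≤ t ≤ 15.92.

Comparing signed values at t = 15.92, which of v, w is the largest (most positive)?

t=0.000: state=(-0.560, 1.000)
step 1 (dt=0.02): k1=(-0.644, -0.098), k2=(-0.648, -0.098), k3=(-0.648, -0.098), k4=(-0.651, -0.099); state += dt/6·(k1+2k2+2k3+k4)
t=0.020: state=(-0.573, 0.998)
t=0.040: state=(-0.586, 0.996)
t=0.060: state=(-0.599, 0.994)
continuing one RK4 step at a time; state shown every 50 steps (Δt=1):
t=1.000: state=(-1.261, 0.861)
t=2.000: state=(-1.576, 0.667)
t=3.000: state=(-1.556, 0.478)
t=4.000: state=(-1.456, 0.317)
t=5.000: state=(-1.335, 0.186)
t=6.000: state=(-1.198, 0.086)
t=7.000: state=(-1.038, 0.014)
t=8.000: state=(-0.832, -0.027)
t=9.000: state=(-0.516, -0.031)
t=10.000: state=(0.122, 0.022)
t=11.000: state=(1.378, 0.195)
t=12.000: state=(1.879, 0.477)
t=13.000: state=(1.827, 0.748)
t=14.000: state=(1.724, 0.980)
t=15.000: state=(1.616, 1.175)
t=15.920: state=(1.515, 1.324)
compare at T: v=1.515, w=1.324

largest component: v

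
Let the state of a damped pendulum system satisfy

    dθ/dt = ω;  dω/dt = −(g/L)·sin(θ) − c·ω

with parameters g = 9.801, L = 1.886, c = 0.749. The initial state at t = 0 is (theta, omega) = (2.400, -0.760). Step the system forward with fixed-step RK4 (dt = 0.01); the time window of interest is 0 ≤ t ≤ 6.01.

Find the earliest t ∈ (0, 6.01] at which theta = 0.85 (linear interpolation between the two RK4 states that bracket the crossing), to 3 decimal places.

t=0.000: state=(2.400, -0.760)
step 1 (dt=0.01): k1=(-0.760, -2.941), k2=(-0.775, -2.944), k3=(-0.775, -2.945), k4=(-0.789, -2.948); state += dt/6·(k1+2k2+2k3+k4)
t=0.010: state=(2.392, -0.789)
t=0.020: state=(2.384, -0.819)
t=0.030: state=(2.376, -0.849)
continuing one RK4 step at a time; state shown every 20 steps (Δt=0.2):
t=0.200: state=(2.188, -1.372)
t=0.400: state=(1.847, -2.044)
t=0.600: state=(1.370, -2.715)
t=0.770: state=(0.870, -3.129)
next step: t=0.780: state=(0.838, -3.145) — theta has crossed 0.85
linear interpolation between t=0.770 (0.86950) and t=0.780 (0.83813) → t≈0.776

t = 0.776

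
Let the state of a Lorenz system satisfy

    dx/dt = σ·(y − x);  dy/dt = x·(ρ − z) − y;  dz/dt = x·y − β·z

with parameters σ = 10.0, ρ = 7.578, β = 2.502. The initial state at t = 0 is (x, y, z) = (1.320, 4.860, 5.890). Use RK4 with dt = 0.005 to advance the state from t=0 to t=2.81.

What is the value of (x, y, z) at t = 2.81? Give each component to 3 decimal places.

(x, y, z) = (4.208, 4.189, 6.724)

t=0.000: state=(1.320, 4.860, 5.890)
step 1 (dt=0.005): k1=(35.400, -2.632, -8.322), k2=(34.449, -2.447, -7.849), k3=(34.478, -2.453, -7.863), k4=(33.553, -2.270, -7.404); state += dt/6·(k1+2k2+2k3+k4)
t=0.005: state=(1.492, 4.848, 5.851)
t=0.010: state=(1.656, 4.837, 5.816)
t=0.015: state=(1.811, 4.829, 5.785)
continuing one RK4 step at a time; state shown every 20 steps (Δt=0.1):
t=0.100: state=(3.538, 4.867, 5.720)
t=0.200: state=(4.442, 5.027, 6.240)
t=0.300: state=(4.811, 4.984, 6.935)
t=0.400: state=(4.816, 4.669, 7.472)
t=0.500: state=(4.558, 4.215, 7.663)
t=0.600: state=(4.183, 3.800, 7.509)
t=0.700: state=(3.834, 3.532, 7.136)
t=0.800: state=(3.597, 3.430, 6.691)
t=0.900: state=(3.501, 3.474, 6.286)
t=1.000: state=(3.536, 3.628, 5.996)
t=1.100: state=(3.674, 3.853, 5.860)
t=1.200: state=(3.879, 4.102, 5.894)
t=1.300: state=(4.103, 4.319, 6.082)
t=1.400: state=(4.293, 4.449, 6.372)
t=1.500: state=(4.402, 4.459, 6.683)
t=1.600: state=(4.405, 4.355, 6.927)
t=1.700: state=(4.312, 4.182, 7.041)
t=1.800: state=(4.162, 4.002, 7.014)
t=1.900: state=(4.007, 3.864, 6.878)
t=2.000: state=(3.887, 3.794, 6.688)
t=2.100: state=(3.825, 3.795, 6.498)
t=2.200: state=(3.826, 3.856, 6.352)
t=2.300: state=(3.880, 3.954, 6.276)
t=2.400: state=(3.968, 4.066, 6.280)
t=2.500: state=(4.067, 4.163, 6.354)
t=2.600: state=(4.152, 4.222, 6.475)
t=2.700: state=(4.203, 4.232, 6.608)
t=2.800: state=(4.210, 4.195, 6.715)
t=2.810: state=(4.208, 4.189, 6.724)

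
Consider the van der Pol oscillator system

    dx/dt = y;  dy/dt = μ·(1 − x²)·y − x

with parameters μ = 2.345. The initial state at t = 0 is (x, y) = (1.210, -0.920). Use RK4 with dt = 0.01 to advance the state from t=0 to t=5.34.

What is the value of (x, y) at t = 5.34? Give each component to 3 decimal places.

t=0.000: state=(1.210, -0.920)
step 1 (dt=0.01): k1=(-0.920, -0.209), k2=(-0.921, -0.227), k3=(-0.921, -0.227), k4=(-0.922, -0.245); state += dt/6·(k1+2k2+2k3+k4)
t=0.010: state=(1.201, -0.922)
t=0.020: state=(1.192, -0.925)
t=0.030: state=(1.182, -0.928)
continuing one RK4 step at a time; state shown every 20 steps (Δt=0.2):
t=0.200: state=(1.017, -1.033)
t=0.400: state=(0.786, -1.314)
t=0.600: state=(0.473, -1.878)
t=0.800: state=(0.000, -2.956)
t=1.000: state=(-0.734, -4.299)
t=1.200: state=(-1.559, -3.349)
t=1.400: state=(-1.970, -0.938)
t=1.600: state=(-2.044, -0.008)
t=1.800: state=(-2.018, 0.212)
t=2.000: state=(-1.969, 0.268)
t=2.200: state=(-1.913, 0.292)
t=2.400: state=(-1.853, 0.309)
t=2.600: state=(-1.789, 0.328)
t=2.800: state=(-1.722, 0.349)
t=3.000: state=(-1.649, 0.374)
t=3.200: state=(-1.572, 0.405)
t=3.400: state=(-1.487, 0.445)
t=3.600: state=(-1.393, 0.497)
t=3.800: state=(-1.287, 0.567)
t=4.000: state=(-1.164, 0.668)
t=4.200: state=(-1.016, 0.820)
t=4.400: state=(-0.830, 1.069)
t=4.600: state=(-0.576, 1.509)
t=4.800: state=(-0.201, 2.326)
t=5.000: state=(0.390, 3.645)
t=5.200: state=(1.205, 4.077)
t=5.340: state=(1.686, 2.620)

(x, y) = (1.686, 2.620)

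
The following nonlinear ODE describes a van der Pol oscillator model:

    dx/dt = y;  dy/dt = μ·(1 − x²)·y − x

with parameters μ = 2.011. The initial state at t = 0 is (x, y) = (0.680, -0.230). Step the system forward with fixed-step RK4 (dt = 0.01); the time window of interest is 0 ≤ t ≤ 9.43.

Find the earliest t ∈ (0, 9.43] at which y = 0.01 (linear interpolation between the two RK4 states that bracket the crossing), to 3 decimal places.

t = 1.871

t=0.000: state=(0.680, -0.230)
step 1 (dt=0.01): k1=(-0.230, -0.929), k2=(-0.235, -0.933), k3=(-0.235, -0.933), k4=(-0.239, -0.938); state += dt/6·(k1+2k2+2k3+k4)
t=0.010: state=(0.678, -0.239)
t=0.020: state=(0.675, -0.249)
t=0.030: state=(0.673, -0.258)
continuing one RK4 step at a time; state shown every 50 steps (Δt=0.5):
t=0.500: state=(0.422, -0.877)
t=1.000: state=(-0.346, -2.394)
t=1.500: state=(-1.627, -1.602)
t=1.870: state=(-1.858, 0.008)
next step: t=1.880: state=(-1.858, 0.026) — y has crossed 0.01
linear interpolation between t=1.870 (0.00784) and t=1.880 (0.02559) → t≈1.871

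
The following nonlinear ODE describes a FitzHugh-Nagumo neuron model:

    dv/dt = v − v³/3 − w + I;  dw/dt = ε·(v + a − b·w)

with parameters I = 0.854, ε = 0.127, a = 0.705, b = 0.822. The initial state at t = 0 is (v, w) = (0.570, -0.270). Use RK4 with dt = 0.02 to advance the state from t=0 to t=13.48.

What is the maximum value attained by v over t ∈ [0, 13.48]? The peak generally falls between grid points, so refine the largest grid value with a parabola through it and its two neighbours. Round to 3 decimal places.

t=0.000: state=(0.570, -0.270)
step 1 (dt=0.02): k1=(1.632, 0.190), k2=(1.641, 0.192), k3=(1.641, 0.192), k4=(1.650, 0.194); state += dt/6·(k1+2k2+2k3+k4)
t=0.020: state=(0.603, -0.266)
t=0.040: state=(0.636, -0.262)
t=0.060: state=(0.669, -0.258)
continuing one RK4 step at a time; state shown every 25 steps (Δt=0.5):
t=0.500: state=(1.408, -0.151)
t=1.000: state=(1.893, 0.005)
t=1.500: state=(1.996, 0.170)
t=2.000: state=(1.978, 0.328)
t=2.500: state=(1.933, 0.476)
t=3.000: state=(1.883, 0.614)
t=3.500: state=(1.832, 0.741)
t=4.000: state=(1.780, 0.859)
t=4.500: state=(1.728, 0.967)
t=5.000: state=(1.675, 1.067)
t=5.500: state=(1.623, 1.158)
t=6.000: state=(1.570, 1.242)
t=6.500: state=(1.516, 1.318)
t=7.000: state=(1.461, 1.386)
t=7.500: state=(1.405, 1.448)
t=8.000: state=(1.347, 1.503)
t=8.500: state=(1.288, 1.552)
t=9.000: state=(1.225, 1.594)
t=9.500: state=(1.159, 1.631)
t=10.000: state=(1.088, 1.661)
t=10.500: state=(1.010, 1.685)
t=11.000: state=(0.923, 1.703)
t=11.500: state=(0.821, 1.714)
t=12.000: state=(0.696, 1.717)
t=12.500: state=(0.535, 1.712)
t=13.000: state=(0.310, 1.695)
t=13.480: state=(-0.010, 1.663)
largest grid value and its neighbours: v(1.560)=1.99704, v(1.580)=1.99711, v(1.600)=1.99704
parabola through these three points peaks at t≈1.580 with v≈1.99711

max v = 1.997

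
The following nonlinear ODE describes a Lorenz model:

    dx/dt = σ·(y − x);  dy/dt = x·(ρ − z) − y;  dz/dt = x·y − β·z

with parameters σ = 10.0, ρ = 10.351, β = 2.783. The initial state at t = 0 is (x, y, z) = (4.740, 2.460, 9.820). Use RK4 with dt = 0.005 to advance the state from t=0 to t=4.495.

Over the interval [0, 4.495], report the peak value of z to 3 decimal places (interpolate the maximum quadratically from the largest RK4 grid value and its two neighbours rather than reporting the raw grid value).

t=0.000: state=(4.740, 2.460, 9.820)
step 1 (dt=0.005): k1=(-22.800, 0.057, -15.669), k2=(-22.229, 0.210, -15.699), k3=(-22.239, 0.211, -15.694), k4=(-21.678, 0.360, -15.719); state += dt/6·(k1+2k2+2k3+k4)
t=0.005: state=(4.629, 2.461, 9.742)
t=0.010: state=(4.523, 2.464, 9.663)
t=0.015: state=(4.423, 2.468, 9.584)
continuing one RK4 step at a time; state shown every 40 steps (Δt=0.2):
t=0.200: state=(3.137, 3.258, 7.106)
t=0.400: state=(4.257, 5.158, 6.443)
t=0.600: state=(6.171, 6.922, 8.864)
t=0.800: state=(6.227, 5.527, 11.433)
t=1.000: state=(4.530, 3.844, 10.194)
t=1.200: state=(3.956, 4.049, 8.244)
t=1.400: state=(4.687, 5.250, 7.796)
t=1.600: state=(5.760, 6.119, 9.230)
t=1.800: state=(5.718, 5.342, 10.515)
t=2.000: state=(4.803, 4.417, 9.846)
t=2.200: state=(4.477, 4.543, 8.717)
t=2.400: state=(4.936, 5.270, 8.538)
t=2.600: state=(5.505, 5.661, 9.392)
t=2.800: state=(5.415, 5.197, 10.003)
t=3.000: state=(4.918, 4.714, 9.593)
t=3.200: state=(4.765, 4.820, 8.970)
t=3.400: state=(5.050, 5.240, 8.935)
t=3.600: state=(5.341, 5.403, 9.430)
t=3.800: state=(5.254, 5.127, 9.713)
t=4.000: state=(4.985, 4.881, 9.456)
t=4.200: state=(4.922, 4.965, 9.123)
t=4.400: state=(5.095, 5.200, 9.142)
t=4.495: state=(5.185, 5.264, 9.268)
largest grid value and its neighbours: z(0.815)=11.45847, z(0.820)=11.46100, z(0.825)=11.46063
parabola through these three points peaks at t≈0.822 with z≈11.46120

max z = 11.461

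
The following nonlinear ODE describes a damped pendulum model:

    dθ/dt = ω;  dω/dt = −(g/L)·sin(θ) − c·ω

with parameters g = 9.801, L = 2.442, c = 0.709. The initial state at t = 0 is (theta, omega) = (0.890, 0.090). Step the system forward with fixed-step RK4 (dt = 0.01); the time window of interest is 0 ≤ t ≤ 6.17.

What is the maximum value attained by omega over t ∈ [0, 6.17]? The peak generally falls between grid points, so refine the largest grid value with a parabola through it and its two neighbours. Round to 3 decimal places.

max omega = 0.755

t=0.000: state=(0.890, 0.090)
step 1 (dt=0.01): k1=(0.090, -3.183), k2=(0.074, -3.172), k3=(0.074, -3.172), k4=(0.058, -3.162); state += dt/6·(k1+2k2+2k3+k4)
t=0.010: state=(0.891, 0.058)
t=0.020: state=(0.891, 0.027)
t=0.030: state=(0.891, -0.005)
continuing one RK4 step at a time; state shown every 20 steps (Δt=0.2):
t=0.200: state=(0.847, -0.498)
t=0.400: state=(0.699, -0.957)
t=0.600: state=(0.476, -1.246)
t=0.800: state=(0.215, -1.333)
t=1.000: state=(-0.044, -1.217)
t=1.200: state=(-0.261, -0.937)
t=1.400: state=(-0.412, -0.561)
t=1.600: state=(-0.484, -0.157)
t=1.800: state=(-0.477, 0.213)
t=2.000: state=(-0.403, 0.507)
t=2.200: state=(-0.282, 0.692)
t=2.400: state=(-0.135, 0.755)
t=2.600: state=(0.012, 0.699)
t=2.800: state=(0.138, 0.547)
t=3.000: state=(0.227, 0.335)
t=3.200: state=(0.271, 0.103)
t=3.400: state=(0.270, -0.113)
t=3.600: state=(0.229, -0.284)
t=3.800: state=(0.160, -0.392)
t=4.000: state=(0.077, -0.428)
t=4.200: state=(-0.007, -0.397)
t=4.400: state=(-0.078, -0.311)
t=4.600: state=(-0.129, -0.191)
t=4.800: state=(-0.154, -0.058)
t=5.000: state=(-0.153, 0.065)
t=5.200: state=(-0.129, 0.163)
t=5.400: state=(-0.090, 0.223)
t=5.600: state=(-0.043, 0.243)
t=5.800: state=(0.005, 0.225)
t=6.000: state=(0.045, 0.175)
t=6.170: state=(0.070, 0.118)
largest grid value and its neighbours: omega(2.390)=0.75452, omega(2.400)=0.75472, omega(2.410)=0.75461
parabola through these three points peaks at t≈2.402 with omega≈0.75472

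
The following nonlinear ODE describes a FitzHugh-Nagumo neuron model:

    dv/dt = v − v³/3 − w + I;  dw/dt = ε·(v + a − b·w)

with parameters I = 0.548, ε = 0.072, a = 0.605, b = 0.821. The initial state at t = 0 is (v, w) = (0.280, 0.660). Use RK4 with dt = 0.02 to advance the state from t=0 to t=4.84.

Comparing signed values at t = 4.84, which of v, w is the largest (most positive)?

t=0.000: state=(0.280, 0.660)
step 1 (dt=0.02): k1=(0.161, 0.025), k2=(0.162, 0.025), k3=(0.162, 0.025), k4=(0.163, 0.025); state += dt/6·(k1+2k2+2k3+k4)
t=0.020: state=(0.283, 0.660)
t=0.040: state=(0.287, 0.661)
t=0.060: state=(0.290, 0.662)
continuing one RK4 step at a time; state shown every 10 steps (Δt=0.2):
t=0.200: state=(0.315, 0.665)
t=0.400: state=(0.355, 0.671)
t=0.600: state=(0.402, 0.677)
t=0.800: state=(0.456, 0.684)
t=1.000: state=(0.517, 0.691)
t=1.200: state=(0.587, 0.700)
t=1.400: state=(0.664, 0.709)
t=1.600: state=(0.749, 0.720)
t=1.800: state=(0.839, 0.731)
t=2.000: state=(0.931, 0.744)
t=2.200: state=(1.024, 0.758)
t=2.400: state=(1.113, 0.773)
t=2.600: state=(1.194, 0.789)
t=2.800: state=(1.266, 0.806)
t=3.000: state=(1.327, 0.824)
t=3.200: state=(1.375, 0.842)
t=3.400: state=(1.413, 0.861)
t=3.600: state=(1.440, 0.880)
t=3.800: state=(1.458, 0.899)
t=4.000: state=(1.470, 0.918)
t=4.200: state=(1.475, 0.937)
t=4.400: state=(1.476, 0.956)
t=4.600: state=(1.474, 0.974)
t=4.800: state=(1.469, 0.993)
t=4.840: state=(1.467, 0.996)
compare at T: v=1.467, w=0.996

largest component: v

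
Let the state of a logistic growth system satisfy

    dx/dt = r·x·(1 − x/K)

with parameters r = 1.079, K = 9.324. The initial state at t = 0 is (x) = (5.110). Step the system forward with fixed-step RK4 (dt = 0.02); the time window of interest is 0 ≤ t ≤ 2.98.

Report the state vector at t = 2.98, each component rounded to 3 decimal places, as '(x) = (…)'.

t=0.000: state=(5.110)
step 1 (dt=0.02): k1=(2.492), k2=(2.489), k3=(2.489), k4=(2.486); state += dt/6·(k1+2k2+2k3+k4)
t=0.020: state=(5.160)
t=0.040: state=(5.209)
t=0.060: state=(5.259)
continuing one RK4 step at a time; state shown every 5 steps (Δt=0.1):
t=0.100: state=(5.358)
t=0.200: state=(5.601)
t=0.300: state=(5.840)
t=0.400: state=(6.072)
t=0.500: state=(6.297)
t=0.600: state=(6.513)
t=0.700: state=(6.720)
t=0.800: state=(6.918)
t=0.900: state=(7.105)
t=1.000: state=(7.282)
t=1.100: state=(7.449)
t=1.200: state=(7.606)
t=1.300: state=(7.752)
t=1.400: state=(7.888)
t=1.500: state=(8.014)
t=1.600: state=(8.131)
t=1.700: state=(8.239)
t=1.800: state=(8.338)
t=1.900: state=(8.429)
t=2.000: state=(8.513)
t=2.100: state=(8.589)
t=2.200: state=(8.659)
t=2.300: state=(8.723)
t=2.400: state=(8.781)
t=2.500: state=(8.833)
t=2.600: state=(8.881)
t=2.700: state=(8.924)
t=2.800: state=(8.964)
t=2.900: state=(8.999)
t=2.980: state=(9.025)

(x) = (9.025)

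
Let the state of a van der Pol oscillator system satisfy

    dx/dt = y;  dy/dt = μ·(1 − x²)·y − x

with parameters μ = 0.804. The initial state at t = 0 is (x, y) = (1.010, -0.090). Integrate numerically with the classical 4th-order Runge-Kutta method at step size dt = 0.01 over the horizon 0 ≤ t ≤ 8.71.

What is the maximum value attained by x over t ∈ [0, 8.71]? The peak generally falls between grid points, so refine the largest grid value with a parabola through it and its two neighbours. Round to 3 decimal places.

t=0.000: state=(1.010, -0.090)
step 1 (dt=0.01): k1=(-0.090, -1.009), k2=(-0.095, -1.008), k3=(-0.095, -1.008), k4=(-0.100, -1.008); state += dt/6·(k1+2k2+2k3+k4)
t=0.010: state=(1.009, -0.100)
t=0.020: state=(1.008, -0.110)
t=0.030: state=(1.007, -0.120)
continuing one RK4 step at a time; state shown every 50 steps (Δt=0.5):
t=0.500: state=(0.841, -0.582)
t=1.000: state=(0.423, -1.106)
t=1.500: state=(-0.279, -1.693)
t=2.000: state=(-1.165, -1.625)
t=2.500: state=(-1.693, -0.432)
t=3.000: state=(-1.675, 0.400)
t=3.500: state=(-1.360, 0.836)
t=4.000: state=(-0.834, 1.298)
t=4.500: state=(-0.014, 2.029)
t=5.000: state=(1.135, 2.287)
t=5.500: state=(1.904, 0.653)
t=6.000: state=(1.926, -0.375)
t=6.500: state=(1.633, -0.760)
t=7.000: state=(1.172, -1.103)
t=7.500: state=(0.491, -1.679)
t=8.000: state=(-0.550, -2.441)
t=8.500: state=(-1.663, -1.576)
t=8.710: state=(-1.908, -0.767)
largest grid value and its neighbours: x(5.740)=1.97794, x(5.750)=1.97802, x(5.760)=1.97791
parabola through these three points peaks at t≈5.749 with x≈1.97802

max x = 1.978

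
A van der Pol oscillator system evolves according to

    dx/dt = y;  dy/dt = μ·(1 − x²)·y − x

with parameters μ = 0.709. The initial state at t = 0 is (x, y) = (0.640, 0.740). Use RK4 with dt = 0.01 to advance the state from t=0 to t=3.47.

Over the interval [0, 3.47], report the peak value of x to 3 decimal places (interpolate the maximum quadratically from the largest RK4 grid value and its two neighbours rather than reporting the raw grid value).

max x = 1.030

t=0.000: state=(0.640, 0.740)
step 1 (dt=0.01): k1=(0.740, -0.330), k2=(0.738, -0.337), k3=(0.738, -0.337), k4=(0.737, -0.344); state += dt/6·(k1+2k2+2k3+k4)
t=0.010: state=(0.647, 0.737)
t=0.020: state=(0.655, 0.733)
t=0.030: state=(0.662, 0.729)
continuing one RK4 step at a time; state shown every 20 steps (Δt=0.2):
t=0.200: state=(0.780, 0.647)
t=0.400: state=(0.895, 0.503)
t=0.600: state=(0.978, 0.322)
t=0.800: state=(1.023, 0.121)
t=1.000: state=(1.027, -0.084)
t=1.200: state=(0.989, -0.286)
t=1.400: state=(0.913, -0.482)
t=1.600: state=(0.797, -0.676)
t=1.800: state=(0.642, -0.873)
t=2.000: state=(0.447, -1.079)
t=2.200: state=(0.210, -1.295)
t=2.400: state=(-0.071, -1.506)
t=2.600: state=(-0.390, -1.673)
t=2.800: state=(-0.733, -1.725)
t=3.000: state=(-1.067, -1.587)
t=3.200: state=(-1.354, -1.248)
t=3.400: state=(-1.559, -0.792)
t=3.470: state=(-1.608, -0.628)
largest grid value and its neighbours: x(0.910)=1.03004, x(0.920)=1.03007, x(0.930)=1.02999
parabola through these three points peaks at t≈0.918 with x≈1.03007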